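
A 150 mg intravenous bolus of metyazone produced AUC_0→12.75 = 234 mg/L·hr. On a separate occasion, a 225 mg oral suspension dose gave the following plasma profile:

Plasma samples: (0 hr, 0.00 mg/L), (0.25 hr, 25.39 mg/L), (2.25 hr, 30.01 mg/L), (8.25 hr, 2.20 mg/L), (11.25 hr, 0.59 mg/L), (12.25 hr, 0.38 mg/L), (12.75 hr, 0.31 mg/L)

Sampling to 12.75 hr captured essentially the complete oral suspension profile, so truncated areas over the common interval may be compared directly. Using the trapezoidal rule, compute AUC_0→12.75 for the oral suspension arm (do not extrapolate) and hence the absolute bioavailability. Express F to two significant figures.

Trapezoidal AUC_0→12.75 (oral suspension):
  [0→0.25]: (0.00+25.39)/2 × 0.25 = 3.17375
  [0.25→2.25]: (25.39+30.01)/2 × 2 = 55.4
  [2.25→8.25]: (30.01+2.20)/2 × 6 = 96.63
  [8.25→11.25]: (2.20+0.59)/2 × 3 = 4.185
  [11.25→12.25]: (0.59+0.38)/2 × 1 = 0.485
  [12.25→12.75]: (0.38+0.31)/2 × 0.5 = 0.1725
  Sum = 160.04625 mg/L·hr
F = (AUC_ev/D_ev)/(AUC_iv/D_iv) = (160.04625/225)/(234/150) = 0.711317/1.56 = 0.4560

F = 0.46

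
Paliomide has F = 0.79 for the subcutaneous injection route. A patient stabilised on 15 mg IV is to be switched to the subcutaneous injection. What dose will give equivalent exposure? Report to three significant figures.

For equal systemic exposure: F × D_ev = D_iv
D_ev = D_iv / F = 15 / 0.79 = 18.9873 mg

D_subcutaneous = 19.0 mg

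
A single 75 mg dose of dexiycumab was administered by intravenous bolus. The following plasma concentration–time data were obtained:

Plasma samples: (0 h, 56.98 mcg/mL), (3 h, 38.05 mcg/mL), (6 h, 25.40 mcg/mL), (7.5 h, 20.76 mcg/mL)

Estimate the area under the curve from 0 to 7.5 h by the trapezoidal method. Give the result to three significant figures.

Trapezoidal AUC_0→7.5:
  [0→3]: (56.98+38.05)/2 × 3 = 142.545
  [3→6]: (38.05+25.40)/2 × 3 = 95.175
  [6→7.5]: (25.40+20.76)/2 × 1.5 = 34.62
  Sum = 272.34 mcg/mL·h

AUC = 272 mcg/mL·h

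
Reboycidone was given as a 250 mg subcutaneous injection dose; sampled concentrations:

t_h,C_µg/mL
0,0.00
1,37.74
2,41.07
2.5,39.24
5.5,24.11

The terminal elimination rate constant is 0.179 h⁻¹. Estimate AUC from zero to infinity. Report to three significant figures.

AUC = 308 µg/mL·h

Trapezoidal AUC_0→5.5:
  [0→1]: (0.00+37.74)/2 × 1 = 18.87
  [1→2]: (37.74+41.07)/2 × 1 = 39.405
  [2→2.5]: (41.07+39.24)/2 × 0.5 = 20.0775
  [2.5→5.5]: (39.24+24.11)/2 × 3 = 95.025
  Sum = 173.3775 µg/mL·h
Extrapolated tail: C_last / k_e = 24.11 / 0.179 = 134.693
AUC_0→∞ = 173.3775 + 134.693 = 308.0705 µg/mL·h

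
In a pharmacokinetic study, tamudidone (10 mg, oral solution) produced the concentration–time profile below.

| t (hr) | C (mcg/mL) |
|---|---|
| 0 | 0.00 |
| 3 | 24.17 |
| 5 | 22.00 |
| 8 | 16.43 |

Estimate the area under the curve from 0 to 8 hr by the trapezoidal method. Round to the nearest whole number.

AUC = 140 mcg/mL·hr

Trapezoidal AUC_0→8:
  [0→3]: (0.00+24.17)/2 × 3 = 36.255
  [3→5]: (24.17+22.00)/2 × 2 = 46.17
  [5→8]: (22.00+16.43)/2 × 3 = 57.645
  Sum = 140.07 mcg/mL·hr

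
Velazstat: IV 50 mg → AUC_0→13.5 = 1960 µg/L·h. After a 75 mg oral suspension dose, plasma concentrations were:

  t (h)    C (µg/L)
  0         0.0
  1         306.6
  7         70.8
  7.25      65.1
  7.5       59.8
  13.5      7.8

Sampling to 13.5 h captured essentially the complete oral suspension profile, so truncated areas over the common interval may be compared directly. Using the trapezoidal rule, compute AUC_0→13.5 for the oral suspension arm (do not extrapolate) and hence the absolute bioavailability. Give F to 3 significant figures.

F = 0.517

Trapezoidal AUC_0→13.5 (oral suspension):
  [0→1]: (0.0+306.6)/2 × 1 = 153.3
  [1→7]: (306.6+70.8)/2 × 6 = 1132.2
  [7→7.25]: (70.8+65.1)/2 × 0.25 = 16.9875
  [7.25→7.5]: (65.1+59.8)/2 × 0.25 = 15.6125
  [7.5→13.5]: (59.8+7.8)/2 × 6 = 202.8
  Sum = 1520.9 µg/L·h
F = (AUC_ev/D_ev)/(AUC_iv/D_iv) = (1520.9/75)/(1960/50) = 20.2787/39.2 = 0.5173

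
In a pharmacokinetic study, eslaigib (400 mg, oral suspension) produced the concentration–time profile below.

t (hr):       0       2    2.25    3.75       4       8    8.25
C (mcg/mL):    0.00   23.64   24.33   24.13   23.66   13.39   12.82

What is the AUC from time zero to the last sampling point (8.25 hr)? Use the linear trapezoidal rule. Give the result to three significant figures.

Trapezoidal AUC_0→8.25:
  [0→2]: (0.00+23.64)/2 × 2 = 23.64
  [2→2.25]: (23.64+24.33)/2 × 0.25 = 5.99625
  [2.25→3.75]: (24.33+24.13)/2 × 1.5 = 36.345
  [3.75→4]: (24.13+23.66)/2 × 0.25 = 5.97375
  [4→8]: (23.66+13.39)/2 × 4 = 74.1
  [8→8.25]: (13.39+12.82)/2 × 0.25 = 3.27625
  Sum = 149.33125 mcg/mL·hr

AUC = 149 mcg/mL·hr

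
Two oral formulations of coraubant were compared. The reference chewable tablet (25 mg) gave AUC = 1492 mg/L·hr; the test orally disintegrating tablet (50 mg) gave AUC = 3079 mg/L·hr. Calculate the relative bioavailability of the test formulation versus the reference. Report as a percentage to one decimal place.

F_rel = (AUC_test/D_test) / (AUC_ref/D_ref)
      = (3079/50) / (1492/25)
      = 61.58 / 59.68 = 1.0318 = 103.18%

F_rel = 103.2%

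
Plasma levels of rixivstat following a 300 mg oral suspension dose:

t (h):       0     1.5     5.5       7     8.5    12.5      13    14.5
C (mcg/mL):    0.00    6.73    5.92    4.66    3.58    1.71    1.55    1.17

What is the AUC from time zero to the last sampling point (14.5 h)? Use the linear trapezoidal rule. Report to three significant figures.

AUC = 57.9 mcg/mL·h

Trapezoidal AUC_0→14.5:
  [0→1.5]: (0.00+6.73)/2 × 1.5 = 5.0475
  [1.5→5.5]: (6.73+5.92)/2 × 4 = 25.3
  [5.5→7]: (5.92+4.66)/2 × 1.5 = 7.935
  [7→8.5]: (4.66+3.58)/2 × 1.5 = 6.18
  [8.5→12.5]: (3.58+1.71)/2 × 4 = 10.58
  [12.5→13]: (1.71+1.55)/2 × 0.5 = 0.815
  [13→14.5]: (1.55+1.17)/2 × 1.5 = 2.04
  Sum = 57.8975 mcg/mL·h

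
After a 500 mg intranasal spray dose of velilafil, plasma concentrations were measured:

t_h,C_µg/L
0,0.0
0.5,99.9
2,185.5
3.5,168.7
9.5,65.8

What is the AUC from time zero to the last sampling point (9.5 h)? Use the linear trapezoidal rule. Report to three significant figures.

Trapezoidal AUC_0→9.5:
  [0→0.5]: (0.0+99.9)/2 × 0.5 = 24.975
  [0.5→2]: (99.9+185.5)/2 × 1.5 = 214.05
  [2→3.5]: (185.5+168.7)/2 × 1.5 = 265.65
  [3.5→9.5]: (168.7+65.8)/2 × 6 = 703.5
  Sum = 1208.175 µg/L·h

AUC = 1210 µg/L·h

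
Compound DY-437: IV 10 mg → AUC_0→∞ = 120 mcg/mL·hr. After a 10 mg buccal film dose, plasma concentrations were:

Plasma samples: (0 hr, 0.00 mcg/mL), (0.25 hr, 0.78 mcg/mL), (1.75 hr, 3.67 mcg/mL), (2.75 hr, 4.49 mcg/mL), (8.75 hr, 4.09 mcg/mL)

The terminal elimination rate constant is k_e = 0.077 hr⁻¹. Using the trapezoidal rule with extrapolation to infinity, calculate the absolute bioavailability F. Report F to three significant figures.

F = 0.720

Trapezoidal AUC_0→8.75 (buccal film):
  [0→0.25]: (0.00+0.78)/2 × 0.25 = 0.0975
  [0.25→1.75]: (0.78+3.67)/2 × 1.5 = 3.3375
  [1.75→2.75]: (3.67+4.49)/2 × 1 = 4.08
  [2.75→8.75]: (4.49+4.09)/2 × 6 = 25.74
  Sum = 33.255 mcg/mL·hr
Tail: C_last/k_e = 4.09/0.077 = 53.117
AUC_0→∞ (buccal film) = 33.255 + 53.117 = 86.372 mcg/mL·hr
F = (AUC_ev/D_ev)/(AUC_iv/D_iv) = (86.372/10)/(120/10) = 8.6372/12 = 0.7198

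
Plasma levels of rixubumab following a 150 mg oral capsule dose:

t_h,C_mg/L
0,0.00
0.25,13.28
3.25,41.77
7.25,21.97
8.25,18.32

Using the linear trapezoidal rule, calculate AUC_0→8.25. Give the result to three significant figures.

Trapezoidal AUC_0→8.25:
  [0→0.25]: (0.00+13.28)/2 × 0.25 = 1.66
  [0.25→3.25]: (13.28+41.77)/2 × 3 = 82.575
  [3.25→7.25]: (41.77+21.97)/2 × 4 = 127.48
  [7.25→8.25]: (21.97+18.32)/2 × 1 = 20.145
  Sum = 231.86 mg/L·h

AUC = 232 mg/L·h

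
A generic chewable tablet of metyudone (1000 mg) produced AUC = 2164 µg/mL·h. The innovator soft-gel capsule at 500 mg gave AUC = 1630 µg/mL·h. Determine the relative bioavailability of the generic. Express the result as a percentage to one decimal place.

F_rel = 66.4%

F_rel = (AUC_test/D_test) / (AUC_ref/D_ref)
      = (2164/1000) / (1630/500)
      = 2.164 / 3.26 = 0.6638 = 66.38%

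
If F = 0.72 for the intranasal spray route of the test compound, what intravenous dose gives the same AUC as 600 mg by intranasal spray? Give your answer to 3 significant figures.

Systemic exposure from an extravascular dose = F × D_ev, so the equivalent IV dose is F × D_ev.
D_iv = F × D_ev = 0.72 × 600 = 432 mg

D_iv = 432 mg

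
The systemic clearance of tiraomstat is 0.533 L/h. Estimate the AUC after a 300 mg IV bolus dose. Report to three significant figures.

AUC_0→∞ = Dose_iv / CL
        = 300 / 0.533 = 562.852 mg/L·h

AUC = 563 mg/L·h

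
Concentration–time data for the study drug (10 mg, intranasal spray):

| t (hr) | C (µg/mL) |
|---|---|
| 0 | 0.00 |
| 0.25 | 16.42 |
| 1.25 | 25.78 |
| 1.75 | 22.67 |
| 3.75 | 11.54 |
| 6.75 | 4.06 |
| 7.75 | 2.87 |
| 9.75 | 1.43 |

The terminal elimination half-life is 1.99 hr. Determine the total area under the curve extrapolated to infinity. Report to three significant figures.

Trapezoidal AUC_0→9.75:
  [0→0.25]: (0.00+16.42)/2 × 0.25 = 2.0525
  [0.25→1.25]: (16.42+25.78)/2 × 1 = 21.1
  [1.25→1.75]: (25.78+22.67)/2 × 0.5 = 12.1125
  [1.75→3.75]: (22.67+11.54)/2 × 2 = 34.21
  [3.75→6.75]: (11.54+4.06)/2 × 3 = 23.4
  [6.75→7.75]: (4.06+2.87)/2 × 1 = 3.465
  [7.75→9.75]: (2.87+1.43)/2 × 2 = 4.3
  Sum = 100.64 µg/mL·hr
k_e = ln2 / t½ = 0.693147 / 1.99 = 0.3483 hr^-1
Extrapolated tail: C_last / k_e = 1.43 / 0.3483 = 4.106
AUC_0→∞ = 100.64 + 4.106 = 104.746 µg/mL·hr

AUC = 105 µg/mL·hr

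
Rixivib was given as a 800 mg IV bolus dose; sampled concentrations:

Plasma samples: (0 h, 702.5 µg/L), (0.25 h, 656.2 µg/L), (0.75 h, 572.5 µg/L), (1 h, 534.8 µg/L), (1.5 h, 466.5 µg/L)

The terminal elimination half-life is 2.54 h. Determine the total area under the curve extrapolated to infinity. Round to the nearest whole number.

Trapezoidal AUC_0→1.5:
  [0→0.25]: (702.5+656.2)/2 × 0.25 = 169.8375
  [0.25→0.75]: (656.2+572.5)/2 × 0.5 = 307.175
  [0.75→1]: (572.5+534.8)/2 × 0.25 = 138.4125
  [1→1.5]: (534.8+466.5)/2 × 0.5 = 250.325
  Sum = 865.75 µg/L·h
k_e = ln2 / t½ = 0.693147 / 2.54 = 0.2729 h^-1
Extrapolated tail: C_last / k_e = 466.5 / 0.2729 = 1709.417
AUC_0→∞ = 865.75 + 1709.417 = 2575.167 µg/L·h

AUC = 2575 µg/L·h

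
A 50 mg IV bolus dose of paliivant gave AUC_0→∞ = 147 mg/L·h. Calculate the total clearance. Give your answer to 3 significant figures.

CL = Dose_iv / AUC_0→∞
   = 50 / 147 = 0.340136 L/h

CL = 0.340 L/h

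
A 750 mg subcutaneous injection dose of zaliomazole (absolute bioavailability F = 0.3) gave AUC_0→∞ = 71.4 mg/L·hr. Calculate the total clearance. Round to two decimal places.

CL = 3.15 L/hr

CL = F × Dose / AUC_0→∞
   = 0.3 × 750 / 71.4 = 3.15126 L/hr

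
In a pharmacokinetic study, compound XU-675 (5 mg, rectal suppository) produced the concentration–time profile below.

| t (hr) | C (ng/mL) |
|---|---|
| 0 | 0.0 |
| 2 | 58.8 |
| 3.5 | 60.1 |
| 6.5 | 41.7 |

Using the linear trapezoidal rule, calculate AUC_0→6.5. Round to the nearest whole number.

Trapezoidal AUC_0→6.5:
  [0→2]: (0.0+58.8)/2 × 2 = 58.8
  [2→3.5]: (58.8+60.1)/2 × 1.5 = 89.175
  [3.5→6.5]: (60.1+41.7)/2 × 3 = 152.7
  Sum = 300.675 ng/mL·hr

AUC = 301 ng/mL·hr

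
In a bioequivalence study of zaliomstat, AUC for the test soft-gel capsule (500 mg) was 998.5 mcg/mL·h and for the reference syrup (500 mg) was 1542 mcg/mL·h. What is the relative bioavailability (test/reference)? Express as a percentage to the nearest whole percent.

F_rel = (AUC_test/D_test) / (AUC_ref/D_ref)
      = (998.5/500) / (1542/500)
      = 1.997 / 3.084 = 0.6475 = 64.75%

F_rel = 65%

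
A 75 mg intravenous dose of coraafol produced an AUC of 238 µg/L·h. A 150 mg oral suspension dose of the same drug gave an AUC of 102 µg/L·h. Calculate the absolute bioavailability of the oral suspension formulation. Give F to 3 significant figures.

F = (AUC_ev / D_ev) / (AUC_iv / D_iv)
  = (102/150) / (238/75)
  = 0.68 / 3.17333 = 0.2143

F = 0.214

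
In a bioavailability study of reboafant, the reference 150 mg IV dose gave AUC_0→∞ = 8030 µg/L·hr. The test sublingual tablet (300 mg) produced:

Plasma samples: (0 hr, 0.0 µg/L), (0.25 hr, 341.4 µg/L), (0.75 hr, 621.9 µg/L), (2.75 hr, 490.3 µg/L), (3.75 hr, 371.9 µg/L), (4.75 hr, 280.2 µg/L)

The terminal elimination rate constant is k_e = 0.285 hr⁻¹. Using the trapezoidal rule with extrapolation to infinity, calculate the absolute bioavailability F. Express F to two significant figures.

F = 0.20

Trapezoidal AUC_0→4.75 (sublingual tablet):
  [0→0.25]: (0.0+341.4)/2 × 0.25 = 42.675
  [0.25→0.75]: (341.4+621.9)/2 × 0.5 = 240.825
  [0.75→2.75]: (621.9+490.3)/2 × 2 = 1112.2
  [2.75→3.75]: (490.3+371.9)/2 × 1 = 431.1
  [3.75→4.75]: (371.9+280.2)/2 × 1 = 326.05
  Sum = 2152.85 µg/L·hr
Tail: C_last/k_e = 280.2/0.285 = 983.158
AUC_0→∞ (sublingual tablet) = 2152.85 + 983.158 = 3136.008 µg/L·hr
F = (AUC_ev/D_ev)/(AUC_iv/D_iv) = (3136.008/300)/(8030/150) = 10.45336/53.5333 = 0.1953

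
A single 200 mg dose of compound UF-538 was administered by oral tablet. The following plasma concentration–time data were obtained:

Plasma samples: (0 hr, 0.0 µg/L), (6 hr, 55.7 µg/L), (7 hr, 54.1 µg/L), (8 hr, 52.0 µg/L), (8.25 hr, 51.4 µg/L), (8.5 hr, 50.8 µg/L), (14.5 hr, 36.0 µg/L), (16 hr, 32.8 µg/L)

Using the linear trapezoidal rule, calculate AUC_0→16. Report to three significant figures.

AUC = 613 µg/L·hr

Trapezoidal AUC_0→16:
  [0→6]: (0.0+55.7)/2 × 6 = 167.1
  [6→7]: (55.7+54.1)/2 × 1 = 54.9
  [7→8]: (54.1+52.0)/2 × 1 = 53.05
  [8→8.25]: (52.0+51.4)/2 × 0.25 = 12.925
  [8.25→8.5]: (51.4+50.8)/2 × 0.25 = 12.775
  [8.5→14.5]: (50.8+36.0)/2 × 6 = 260.4
  [14.5→16]: (36.0+32.8)/2 × 1.5 = 51.6
  Sum = 612.75 µg/L·hr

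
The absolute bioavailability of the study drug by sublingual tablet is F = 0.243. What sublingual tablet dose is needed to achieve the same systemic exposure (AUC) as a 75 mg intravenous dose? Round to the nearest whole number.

For equal systemic exposure: F × D_ev = D_iv
D_ev = D_iv / F = 75 / 0.243 = 308.642 mg

D_sublingual = 309 mg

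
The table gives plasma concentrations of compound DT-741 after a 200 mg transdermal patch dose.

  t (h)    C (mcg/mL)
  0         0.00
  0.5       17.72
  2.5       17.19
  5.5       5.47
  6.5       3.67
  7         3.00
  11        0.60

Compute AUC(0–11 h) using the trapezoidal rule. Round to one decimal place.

AUC = 86.8 mcg/mL·h

Trapezoidal AUC_0→11:
  [0→0.5]: (0.00+17.72)/2 × 0.5 = 4.43
  [0.5→2.5]: (17.72+17.19)/2 × 2 = 34.91
  [2.5→5.5]: (17.19+5.47)/2 × 3 = 33.99
  [5.5→6.5]: (5.47+3.67)/2 × 1 = 4.57
  [6.5→7]: (3.67+3.00)/2 × 0.5 = 1.6675
  [7→11]: (3.00+0.60)/2 × 4 = 7.2
  Sum = 86.7675 mcg/mL·h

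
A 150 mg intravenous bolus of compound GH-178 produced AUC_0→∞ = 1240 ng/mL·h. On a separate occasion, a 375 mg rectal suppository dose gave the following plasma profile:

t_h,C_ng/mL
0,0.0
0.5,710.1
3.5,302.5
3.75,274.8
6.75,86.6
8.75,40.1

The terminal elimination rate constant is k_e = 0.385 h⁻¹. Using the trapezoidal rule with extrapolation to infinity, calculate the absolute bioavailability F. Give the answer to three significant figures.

Trapezoidal AUC_0→8.75 (rectal suppository):
  [0→0.5]: (0.0+710.1)/2 × 0.5 = 177.525
  [0.5→3.5]: (710.1+302.5)/2 × 3 = 1518.9
  [3.5→3.75]: (302.5+274.8)/2 × 0.25 = 72.1625
  [3.75→6.75]: (274.8+86.6)/2 × 3 = 542.1
  [6.75→8.75]: (86.6+40.1)/2 × 2 = 126.7
  Sum = 2437.3875 ng/mL·h
Tail: C_last/k_e = 40.1/0.385 = 104.156
AUC_0→∞ (rectal suppository) = 2437.3875 + 104.156 = 2541.5435 ng/mL·h
F = (AUC_ev/D_ev)/(AUC_iv/D_iv) = (2541.5435/375)/(1240/150) = 6.77745/8.26667 = 0.8199

F = 0.820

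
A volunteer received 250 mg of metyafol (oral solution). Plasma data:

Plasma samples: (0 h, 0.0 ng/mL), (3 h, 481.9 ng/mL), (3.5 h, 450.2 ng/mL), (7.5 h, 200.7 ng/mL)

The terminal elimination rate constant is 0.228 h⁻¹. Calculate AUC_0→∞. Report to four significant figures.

Trapezoidal AUC_0→7.5:
  [0→3]: (0.0+481.9)/2 × 3 = 722.85
  [3→3.5]: (481.9+450.2)/2 × 0.5 = 233.025
  [3.5→7.5]: (450.2+200.7)/2 × 4 = 1301.8
  Sum = 2257.675 ng/mL·h
Extrapolated tail: C_last / k_e = 200.7 / 0.228 = 880.263
AUC_0→∞ = 2257.675 + 880.263 = 3137.938 ng/mL·h

AUC = 3138 ng/mL·h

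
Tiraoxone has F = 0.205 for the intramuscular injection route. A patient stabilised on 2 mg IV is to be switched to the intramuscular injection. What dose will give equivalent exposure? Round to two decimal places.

For equal systemic exposure: F × D_ev = D_iv
D_ev = D_iv / F = 2 / 0.205 = 9.7561 mg

D_intramuscular = 9.76 mg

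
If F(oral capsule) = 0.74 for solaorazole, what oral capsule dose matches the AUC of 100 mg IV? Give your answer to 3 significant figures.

For equal systemic exposure: F × D_ev = D_iv
D_ev = D_iv / F = 100 / 0.74 = 135.135 mg

D_oral = 135 mg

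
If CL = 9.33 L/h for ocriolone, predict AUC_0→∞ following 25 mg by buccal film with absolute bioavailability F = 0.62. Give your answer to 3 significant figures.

AUC_0→∞ = F × Dose / CL
        = 0.62 × 25 / 9.33 = 1.66131 mg/L·h

AUC = 1.66 mg/L·h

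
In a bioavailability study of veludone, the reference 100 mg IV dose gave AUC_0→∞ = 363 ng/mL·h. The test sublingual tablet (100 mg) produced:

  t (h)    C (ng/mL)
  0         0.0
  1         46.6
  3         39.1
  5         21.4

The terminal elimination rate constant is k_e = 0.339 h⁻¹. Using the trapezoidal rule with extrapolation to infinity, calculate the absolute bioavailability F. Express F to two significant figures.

F = 0.64

Trapezoidal AUC_0→5 (sublingual tablet):
  [0→1]: (0.0+46.6)/2 × 1 = 23.3
  [1→3]: (46.6+39.1)/2 × 2 = 85.7
  [3→5]: (39.1+21.4)/2 × 2 = 60.5
  Sum = 169.5 ng/mL·h
Tail: C_last/k_e = 21.4/0.339 = 63.127
AUC_0→∞ (sublingual tablet) = 169.5 + 63.127 = 232.627 ng/mL·h
F = (AUC_ev/D_ev)/(AUC_iv/D_iv) = (232.627/100)/(363/100) = 2.32627/3.63 = 0.6408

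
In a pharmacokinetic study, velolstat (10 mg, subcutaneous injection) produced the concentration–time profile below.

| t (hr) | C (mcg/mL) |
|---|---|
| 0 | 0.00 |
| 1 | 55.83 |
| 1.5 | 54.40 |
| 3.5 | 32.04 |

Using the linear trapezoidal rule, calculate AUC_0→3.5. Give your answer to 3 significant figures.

AUC = 142 mcg/mL·hr

Trapezoidal AUC_0→3.5:
  [0→1]: (0.00+55.83)/2 × 1 = 27.915
  [1→1.5]: (55.83+54.40)/2 × 0.5 = 27.5575
  [1.5→3.5]: (54.40+32.04)/2 × 2 = 86.44
  Sum = 141.9125 mcg/mL·hr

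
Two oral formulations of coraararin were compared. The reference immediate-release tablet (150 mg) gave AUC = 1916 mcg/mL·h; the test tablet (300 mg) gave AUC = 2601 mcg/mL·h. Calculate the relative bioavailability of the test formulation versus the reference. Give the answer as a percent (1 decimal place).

F_rel = (AUC_test/D_test) / (AUC_ref/D_ref)
      = (2601/300) / (1916/150)
      = 8.67 / 12.7733 = 0.6788 = 67.88%

F_rel = 67.9%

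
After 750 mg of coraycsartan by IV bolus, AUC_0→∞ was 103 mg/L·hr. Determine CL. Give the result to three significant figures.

CL = Dose_iv / AUC_0→∞
   = 750 / 103 = 7.28155 L/hr

CL = 7.28 L/hr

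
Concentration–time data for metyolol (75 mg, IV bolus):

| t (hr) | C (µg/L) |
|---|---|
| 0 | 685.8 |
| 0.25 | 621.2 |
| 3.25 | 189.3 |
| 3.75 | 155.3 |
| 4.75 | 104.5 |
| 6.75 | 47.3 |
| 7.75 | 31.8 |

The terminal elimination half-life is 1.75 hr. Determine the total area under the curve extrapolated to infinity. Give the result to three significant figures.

Trapezoidal AUC_0→7.75:
  [0→0.25]: (685.8+621.2)/2 × 0.25 = 163.375
  [0.25→3.25]: (621.2+189.3)/2 × 3 = 1215.75
  [3.25→3.75]: (189.3+155.3)/2 × 0.5 = 86.15
  [3.75→4.75]: (155.3+104.5)/2 × 1 = 129.9
  [4.75→6.75]: (104.5+47.3)/2 × 2 = 151.8
  [6.75→7.75]: (47.3+31.8)/2 × 1 = 39.55
  Sum = 1786.525 µg/L·hr
k_e = ln2 / t½ = 0.693147 / 1.75 = 0.3961 hr^-1
Extrapolated tail: C_last / k_e = 31.8 / 0.3961 = 80.283
AUC_0→∞ = 1786.525 + 80.283 = 1866.808 µg/L·hr

AUC = 1870 µg/L·hr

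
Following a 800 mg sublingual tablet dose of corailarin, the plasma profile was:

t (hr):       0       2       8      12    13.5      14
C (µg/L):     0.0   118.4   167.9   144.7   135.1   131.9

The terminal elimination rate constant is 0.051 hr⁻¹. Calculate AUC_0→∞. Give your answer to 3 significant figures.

AUC = 4470 µg/L·hr

Trapezoidal AUC_0→14:
  [0→2]: (0.0+118.4)/2 × 2 = 118.4
  [2→8]: (118.4+167.9)/2 × 6 = 858.9
  [8→12]: (167.9+144.7)/2 × 4 = 625.2
  [12→13.5]: (144.7+135.1)/2 × 1.5 = 209.85
  [13.5→14]: (135.1+131.9)/2 × 0.5 = 66.75
  Sum = 1879.1 µg/L·hr
Extrapolated tail: C_last / k_e = 131.9 / 0.051 = 2586.275
AUC_0→∞ = 1879.1 + 2586.275 = 4465.375 µg/L·hr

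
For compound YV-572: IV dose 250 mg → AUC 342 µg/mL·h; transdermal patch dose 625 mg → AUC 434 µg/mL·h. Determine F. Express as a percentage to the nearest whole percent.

F = 51%

F = (AUC_ev / D_ev) / (AUC_iv / D_iv)
  = (434/625) / (342/250)
  = 0.6944 / 1.368 = 0.5076
  = 50.76%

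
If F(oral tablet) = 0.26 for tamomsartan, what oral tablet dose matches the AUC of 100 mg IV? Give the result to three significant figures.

For equal systemic exposure: F × D_ev = D_iv
D_ev = D_iv / F = 100 / 0.26 = 384.615 mg

D_oral = 385 mg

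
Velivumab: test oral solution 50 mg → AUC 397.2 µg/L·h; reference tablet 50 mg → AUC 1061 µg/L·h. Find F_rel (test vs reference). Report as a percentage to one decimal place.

F_rel = 37.4%

F_rel = (AUC_test/D_test) / (AUC_ref/D_ref)
      = (397.2/50) / (1061/50)
      = 7.944 / 21.22 = 0.3744 = 37.44%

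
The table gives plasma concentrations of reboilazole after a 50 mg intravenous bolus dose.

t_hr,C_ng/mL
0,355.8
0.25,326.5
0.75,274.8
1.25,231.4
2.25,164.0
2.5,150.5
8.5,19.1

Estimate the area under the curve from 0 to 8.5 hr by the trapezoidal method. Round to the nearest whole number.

Trapezoidal AUC_0→8.5:
  [0→0.25]: (355.8+326.5)/2 × 0.25 = 85.2875
  [0.25→0.75]: (326.5+274.8)/2 × 0.5 = 150.325
  [0.75→1.25]: (274.8+231.4)/2 × 0.5 = 126.55
  [1.25→2.25]: (231.4+164.0)/2 × 1 = 197.7
  [2.25→2.5]: (164.0+150.5)/2 × 0.25 = 39.3125
  [2.5→8.5]: (150.5+19.1)/2 × 6 = 508.8
  Sum = 1107.975 ng/mL·hr

AUC = 1108 ng/mL·hr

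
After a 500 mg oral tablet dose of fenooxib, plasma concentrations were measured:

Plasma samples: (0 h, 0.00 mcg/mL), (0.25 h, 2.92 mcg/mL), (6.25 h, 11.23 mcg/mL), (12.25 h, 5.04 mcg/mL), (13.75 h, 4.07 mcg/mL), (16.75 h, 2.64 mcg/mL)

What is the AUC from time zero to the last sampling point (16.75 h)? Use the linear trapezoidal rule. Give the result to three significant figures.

Trapezoidal AUC_0→16.75:
  [0→0.25]: (0.00+2.92)/2 × 0.25 = 0.365
  [0.25→6.25]: (2.92+11.23)/2 × 6 = 42.45
  [6.25→12.25]: (11.23+5.04)/2 × 6 = 48.81
  [12.25→13.75]: (5.04+4.07)/2 × 1.5 = 6.8325
  [13.75→16.75]: (4.07+2.64)/2 × 3 = 10.065
  Sum = 108.5225 mcg/mL·h

AUC = 109 mcg/mL·h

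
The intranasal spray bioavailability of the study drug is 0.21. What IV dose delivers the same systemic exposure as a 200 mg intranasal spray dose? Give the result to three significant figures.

D_iv = 42.0 mg

Systemic exposure from an extravascular dose = F × D_ev, so the equivalent IV dose is F × D_ev.
D_iv = F × D_ev = 0.21 × 200 = 42 mg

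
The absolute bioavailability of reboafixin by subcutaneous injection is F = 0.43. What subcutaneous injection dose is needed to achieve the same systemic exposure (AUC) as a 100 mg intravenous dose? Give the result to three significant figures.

For equal systemic exposure: F × D_ev = D_iv
D_ev = D_iv / F = 100 / 0.43 = 232.558 mg

D_subcutaneous = 233 mg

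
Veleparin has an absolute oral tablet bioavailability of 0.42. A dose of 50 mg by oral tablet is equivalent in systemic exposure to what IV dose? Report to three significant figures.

D_iv = 21.0 mg

Systemic exposure from an extravascular dose = F × D_ev, so the equivalent IV dose is F × D_ev.
D_iv = F × D_ev = 0.42 × 50 = 21 mg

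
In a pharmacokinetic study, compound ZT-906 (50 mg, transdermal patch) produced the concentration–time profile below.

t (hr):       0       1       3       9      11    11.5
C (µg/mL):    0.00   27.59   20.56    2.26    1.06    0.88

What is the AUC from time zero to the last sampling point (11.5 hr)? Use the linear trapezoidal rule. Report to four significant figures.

Trapezoidal AUC_0→11.5:
  [0→1]: (0.00+27.59)/2 × 1 = 13.795
  [1→3]: (27.59+20.56)/2 × 2 = 48.15
  [3→9]: (20.56+2.26)/2 × 6 = 68.46
  [9→11]: (2.26+1.06)/2 × 2 = 3.32
  [11→11.5]: (1.06+0.88)/2 × 0.5 = 0.485
  Sum = 134.21 µg/mL·hr

AUC = 134.2 µg/mL·hr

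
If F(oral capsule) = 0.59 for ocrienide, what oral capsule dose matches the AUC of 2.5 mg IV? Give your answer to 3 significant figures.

For equal systemic exposure: F × D_ev = D_iv
D_ev = D_iv / F = 2.5 / 0.59 = 4.23729 mg

D_oral = 4.24 mg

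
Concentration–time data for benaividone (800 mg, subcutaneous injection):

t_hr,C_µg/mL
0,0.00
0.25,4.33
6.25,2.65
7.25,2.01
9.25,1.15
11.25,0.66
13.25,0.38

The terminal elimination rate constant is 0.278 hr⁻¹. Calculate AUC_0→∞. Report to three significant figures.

AUC = 31.2 µg/mL·hr

Trapezoidal AUC_0→13.25:
  [0→0.25]: (0.00+4.33)/2 × 0.25 = 0.54125
  [0.25→6.25]: (4.33+2.65)/2 × 6 = 20.94
  [6.25→7.25]: (2.65+2.01)/2 × 1 = 2.33
  [7.25→9.25]: (2.01+1.15)/2 × 2 = 3.16
  [9.25→11.25]: (1.15+0.66)/2 × 2 = 1.81
  [11.25→13.25]: (0.66+0.38)/2 × 2 = 1.04
  Sum = 29.82125 µg/mL·hr
Extrapolated tail: C_last / k_e = 0.38 / 0.278 = 1.367
AUC_0→∞ = 29.82125 + 1.367 = 31.18825 µg/mL·hr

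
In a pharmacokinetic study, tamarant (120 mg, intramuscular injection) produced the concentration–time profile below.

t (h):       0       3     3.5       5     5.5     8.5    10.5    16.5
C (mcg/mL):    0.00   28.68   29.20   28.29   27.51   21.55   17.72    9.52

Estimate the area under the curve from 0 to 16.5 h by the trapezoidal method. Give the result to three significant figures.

AUC = 309 mcg/mL·h

Trapezoidal AUC_0→16.5:
  [0→3]: (0.00+28.68)/2 × 3 = 43.02
  [3→3.5]: (28.68+29.20)/2 × 0.5 = 14.47
  [3.5→5]: (29.20+28.29)/2 × 1.5 = 43.1175
  [5→5.5]: (28.29+27.51)/2 × 0.5 = 13.95
  [5.5→8.5]: (27.51+21.55)/2 × 3 = 73.59
  [8.5→10.5]: (21.55+17.72)/2 × 2 = 39.27
  [10.5→16.5]: (17.72+9.52)/2 × 6 = 81.72
  Sum = 309.1375 mcg/mL·h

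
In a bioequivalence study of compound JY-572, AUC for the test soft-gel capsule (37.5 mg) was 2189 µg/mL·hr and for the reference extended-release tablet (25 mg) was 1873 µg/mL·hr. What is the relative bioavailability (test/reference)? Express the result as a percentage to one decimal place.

F_rel = 77.9%

F_rel = (AUC_test/D_test) / (AUC_ref/D_ref)
      = (2189/37.5) / (1873/25)
      = 58.3733 / 74.92 = 0.7791 = 77.91%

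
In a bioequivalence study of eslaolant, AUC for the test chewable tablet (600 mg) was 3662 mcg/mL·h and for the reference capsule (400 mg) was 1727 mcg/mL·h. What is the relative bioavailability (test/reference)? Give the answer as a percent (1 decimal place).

F_rel = 141.4%

F_rel = (AUC_test/D_test) / (AUC_ref/D_ref)
      = (3662/600) / (1727/400)
      = 6.10333 / 4.3175 = 1.4136 = 141.36%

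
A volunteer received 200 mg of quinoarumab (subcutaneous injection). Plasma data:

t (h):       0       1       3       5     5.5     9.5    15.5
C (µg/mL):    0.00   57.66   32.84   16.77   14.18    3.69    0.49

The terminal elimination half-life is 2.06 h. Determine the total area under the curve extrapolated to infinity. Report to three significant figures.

AUC = 226 µg/mL·h

Trapezoidal AUC_0→15.5:
  [0→1]: (0.00+57.66)/2 × 1 = 28.83
  [1→3]: (57.66+32.84)/2 × 2 = 90.5
  [3→5]: (32.84+16.77)/2 × 2 = 49.61
  [5→5.5]: (16.77+14.18)/2 × 0.5 = 7.7375
  [5.5→9.5]: (14.18+3.69)/2 × 4 = 35.74
  [9.5→15.5]: (3.69+0.49)/2 × 6 = 12.54
  Sum = 224.9575 µg/mL·h
k_e = ln2 / t½ = 0.693147 / 2.06 = 0.3365 h^-1
Extrapolated tail: C_last / k_e = 0.49 / 0.3365 = 1.456
AUC_0→∞ = 224.9575 + 1.456 = 226.4135 µg/mL·h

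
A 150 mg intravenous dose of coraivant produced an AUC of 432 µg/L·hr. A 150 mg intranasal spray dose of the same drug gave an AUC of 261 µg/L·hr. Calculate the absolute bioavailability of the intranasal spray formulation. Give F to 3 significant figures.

F = (AUC_ev / D_ev) / (AUC_iv / D_iv)
  = (261/150) / (432/150)
  = 1.74 / 2.88 = 0.6042

F = 0.604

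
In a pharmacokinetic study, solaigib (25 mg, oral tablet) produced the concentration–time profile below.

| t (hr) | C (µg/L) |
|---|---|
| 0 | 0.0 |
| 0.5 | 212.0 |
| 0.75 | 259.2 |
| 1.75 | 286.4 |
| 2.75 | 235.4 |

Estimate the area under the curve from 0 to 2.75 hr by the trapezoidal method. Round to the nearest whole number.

AUC = 646 µg/L·hr

Trapezoidal AUC_0→2.75:
  [0→0.5]: (0.0+212.0)/2 × 0.5 = 53.0
  [0.5→0.75]: (212.0+259.2)/2 × 0.25 = 58.9
  [0.75→1.75]: (259.2+286.4)/2 × 1 = 272.8
  [1.75→2.75]: (286.4+235.4)/2 × 1 = 260.9
  Sum = 645.6 µg/L·hr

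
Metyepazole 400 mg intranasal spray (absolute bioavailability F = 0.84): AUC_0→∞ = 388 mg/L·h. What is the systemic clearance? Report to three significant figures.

CL = F × Dose / AUC_0→∞
   = 0.84 × 400 / 388 = 0.865979 L/h

CL = 0.866 L/h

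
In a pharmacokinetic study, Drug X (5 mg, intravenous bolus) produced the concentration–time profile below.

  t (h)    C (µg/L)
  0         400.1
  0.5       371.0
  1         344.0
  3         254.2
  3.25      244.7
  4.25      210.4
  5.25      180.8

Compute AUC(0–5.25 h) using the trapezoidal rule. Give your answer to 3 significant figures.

AUC = 1460 µg/L·h

Trapezoidal AUC_0→5.25:
  [0→0.5]: (400.1+371.0)/2 × 0.5 = 192.775
  [0.5→1]: (371.0+344.0)/2 × 0.5 = 178.75
  [1→3]: (344.0+254.2)/2 × 2 = 598.2
  [3→3.25]: (254.2+244.7)/2 × 0.25 = 62.3625
  [3.25→4.25]: (244.7+210.4)/2 × 1 = 227.55
  [4.25→5.25]: (210.4+180.8)/2 × 1 = 195.6
  Sum = 1455.2375 µg/L·h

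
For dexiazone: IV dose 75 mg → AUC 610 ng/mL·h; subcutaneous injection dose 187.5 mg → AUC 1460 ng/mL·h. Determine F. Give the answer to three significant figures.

F = 0.957

F = (AUC_ev / D_ev) / (AUC_iv / D_iv)
  = (1460/187.5) / (610/75)
  = 7.78667 / 8.13333 = 0.9574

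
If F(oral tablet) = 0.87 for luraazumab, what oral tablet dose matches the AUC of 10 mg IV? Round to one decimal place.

D_oral = 11.5 mg

For equal systemic exposure: F × D_ev = D_iv
D_ev = D_iv / F = 10 / 0.87 = 11.4943 mg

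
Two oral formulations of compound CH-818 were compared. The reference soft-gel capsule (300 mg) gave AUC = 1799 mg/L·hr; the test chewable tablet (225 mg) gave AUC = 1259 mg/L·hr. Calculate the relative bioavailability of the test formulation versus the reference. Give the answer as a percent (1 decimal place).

F_rel = 93.3%

F_rel = (AUC_test/D_test) / (AUC_ref/D_ref)
      = (1259/225) / (1799/300)
      = 5.59556 / 5.99667 = 0.9331 = 93.31%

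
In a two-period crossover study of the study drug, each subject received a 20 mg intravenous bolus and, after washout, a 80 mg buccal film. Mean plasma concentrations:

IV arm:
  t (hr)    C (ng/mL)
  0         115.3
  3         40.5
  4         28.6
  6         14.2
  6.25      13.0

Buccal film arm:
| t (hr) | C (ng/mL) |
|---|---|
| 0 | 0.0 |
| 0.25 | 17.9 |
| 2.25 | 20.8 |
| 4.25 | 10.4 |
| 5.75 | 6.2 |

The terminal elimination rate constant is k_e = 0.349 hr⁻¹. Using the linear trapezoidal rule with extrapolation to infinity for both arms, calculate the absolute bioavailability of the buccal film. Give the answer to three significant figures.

Trapezoidal AUC_0→6.25 (IV):
  [0→3]: (115.3+40.5)/2 × 3 = 233.7
  [3→4]: (40.5+28.6)/2 × 1 = 34.55
  [4→6]: (28.6+14.2)/2 × 2 = 42.8
  [6→6.25]: (14.2+13.0)/2 × 0.25 = 3.4
  Sum = 314.45 ng/mL·hr
IV tail: 13.0/0.349 = 37.249; AUC_iv,0→∞ = 314.45 + 37.249 = 351.699 ng/mL·hr
Trapezoidal AUC_0→5.75 (buccal film):
  [0→0.25]: (0.0+17.9)/2 × 0.25 = 2.2375
  [0.25→2.25]: (17.9+20.8)/2 × 2 = 38.7
  [2.25→4.25]: (20.8+10.4)/2 × 2 = 31.2
  [4.25→5.75]: (10.4+6.2)/2 × 1.5 = 12.45
  Sum = 84.5875 ng/mL·hr
buccal film tail: 6.2/0.349 = 17.765; AUC_ev,0→∞ = 84.5875 + 17.765 = 102.3525 ng/mL·hr
F = (AUC_ev/D_ev)/(AUC_iv/D_iv) = (102.3525/80)/(351.699/20) = 1.27941/17.58495 = 0.0728

F = 0.0728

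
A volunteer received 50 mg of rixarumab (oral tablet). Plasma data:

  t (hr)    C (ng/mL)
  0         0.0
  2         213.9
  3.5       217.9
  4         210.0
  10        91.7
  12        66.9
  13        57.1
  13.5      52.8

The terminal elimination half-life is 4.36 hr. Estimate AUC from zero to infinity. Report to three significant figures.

AUC = 2130 ng/mL·hr

Trapezoidal AUC_0→13.5:
  [0→2]: (0.0+213.9)/2 × 2 = 213.9
  [2→3.5]: (213.9+217.9)/2 × 1.5 = 323.85
  [3.5→4]: (217.9+210.0)/2 × 0.5 = 106.975
  [4→10]: (210.0+91.7)/2 × 6 = 905.1
  [10→12]: (91.7+66.9)/2 × 2 = 158.6
  [12→13]: (66.9+57.1)/2 × 1 = 62.0
  [13→13.5]: (57.1+52.8)/2 × 0.5 = 27.475
  Sum = 1797.9 ng/mL·hr
k_e = ln2 / t½ = 0.693147 / 4.36 = 0.1590 hr^-1
Extrapolated tail: C_last / k_e = 52.8 / 0.159 = 332.075
AUC_0→∞ = 1797.9 + 332.075 = 2129.975 ng/mL·hr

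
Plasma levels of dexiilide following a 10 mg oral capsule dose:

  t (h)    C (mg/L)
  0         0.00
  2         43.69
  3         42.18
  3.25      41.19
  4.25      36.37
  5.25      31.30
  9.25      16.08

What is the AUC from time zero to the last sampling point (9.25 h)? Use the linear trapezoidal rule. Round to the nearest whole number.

AUC = 264 mg/L·h

Trapezoidal AUC_0→9.25:
  [0→2]: (0.00+43.69)/2 × 2 = 43.69
  [2→3]: (43.69+42.18)/2 × 1 = 42.935
  [3→3.25]: (42.18+41.19)/2 × 0.25 = 10.42125
  [3.25→4.25]: (41.19+36.37)/2 × 1 = 38.78
  [4.25→5.25]: (36.37+31.30)/2 × 1 = 33.835
  [5.25→9.25]: (31.30+16.08)/2 × 4 = 94.76
  Sum = 264.42125 mg/L·h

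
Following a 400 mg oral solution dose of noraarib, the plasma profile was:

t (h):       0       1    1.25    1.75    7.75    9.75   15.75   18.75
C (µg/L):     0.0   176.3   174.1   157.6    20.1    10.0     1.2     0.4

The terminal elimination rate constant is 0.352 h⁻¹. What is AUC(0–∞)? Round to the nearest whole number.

Trapezoidal AUC_0→18.75:
  [0→1]: (0.0+176.3)/2 × 1 = 88.15
  [1→1.25]: (176.3+174.1)/2 × 0.25 = 43.8
  [1.25→1.75]: (174.1+157.6)/2 × 0.5 = 82.925
  [1.75→7.75]: (157.6+20.1)/2 × 6 = 533.1
  [7.75→9.75]: (20.1+10.0)/2 × 2 = 30.1
  [9.75→15.75]: (10.0+1.2)/2 × 6 = 33.6
  [15.75→18.75]: (1.2+0.4)/2 × 3 = 2.4
  Sum = 814.075 µg/L·h
Extrapolated tail: C_last / k_e = 0.4 / 0.352 = 1.136
AUC_0→∞ = 814.075 + 1.136 = 815.211 µg/L·h

AUC = 815 µg/L·h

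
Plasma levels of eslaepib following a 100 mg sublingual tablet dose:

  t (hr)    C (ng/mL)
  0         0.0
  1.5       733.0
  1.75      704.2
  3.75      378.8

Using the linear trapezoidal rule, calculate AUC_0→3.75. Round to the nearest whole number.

Trapezoidal AUC_0→3.75:
  [0→1.5]: (0.0+733.0)/2 × 1.5 = 549.75
  [1.5→1.75]: (733.0+704.2)/2 × 0.25 = 179.65
  [1.75→3.75]: (704.2+378.8)/2 × 2 = 1083.0
  Sum = 1812.4 ng/mL·hr

AUC = 1812 ng/mL·hr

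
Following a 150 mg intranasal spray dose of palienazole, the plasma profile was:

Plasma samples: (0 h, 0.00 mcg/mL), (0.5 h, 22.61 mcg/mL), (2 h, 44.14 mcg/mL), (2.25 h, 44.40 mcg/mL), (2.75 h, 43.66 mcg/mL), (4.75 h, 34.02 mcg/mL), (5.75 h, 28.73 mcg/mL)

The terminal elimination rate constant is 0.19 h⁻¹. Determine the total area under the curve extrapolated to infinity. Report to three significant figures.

AUC = 349 mcg/mL·h

Trapezoidal AUC_0→5.75:
  [0→0.5]: (0.00+22.61)/2 × 0.5 = 5.6525
  [0.5→2]: (22.61+44.14)/2 × 1.5 = 50.0625
  [2→2.25]: (44.14+44.40)/2 × 0.25 = 11.0675
  [2.25→2.75]: (44.40+43.66)/2 × 0.5 = 22.015
  [2.75→4.75]: (43.66+34.02)/2 × 2 = 77.68
  [4.75→5.75]: (34.02+28.73)/2 × 1 = 31.375
  Sum = 197.8525 mcg/mL·h
Extrapolated tail: C_last / k_e = 28.73 / 0.19 = 151.211
AUC_0→∞ = 197.8525 + 151.211 = 349.0635 mcg/mL·h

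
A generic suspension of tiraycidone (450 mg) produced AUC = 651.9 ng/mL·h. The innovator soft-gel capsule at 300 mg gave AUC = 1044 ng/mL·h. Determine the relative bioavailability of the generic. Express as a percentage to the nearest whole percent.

F_rel = (AUC_test/D_test) / (AUC_ref/D_ref)
      = (651.9/450) / (1044/300)
      = 1.44867 / 3.48 = 0.4163 = 41.63%

F_rel = 42%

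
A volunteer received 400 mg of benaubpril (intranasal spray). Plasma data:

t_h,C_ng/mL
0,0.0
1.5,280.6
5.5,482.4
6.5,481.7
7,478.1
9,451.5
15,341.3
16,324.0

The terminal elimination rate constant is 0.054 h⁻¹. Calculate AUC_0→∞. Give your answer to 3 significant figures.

Trapezoidal AUC_0→16:
  [0→1.5]: (0.0+280.6)/2 × 1.5 = 210.45
  [1.5→5.5]: (280.6+482.4)/2 × 4 = 1526.0
  [5.5→6.5]: (482.4+481.7)/2 × 1 = 482.05
  [6.5→7]: (481.7+478.1)/2 × 0.5 = 239.95
  [7→9]: (478.1+451.5)/2 × 2 = 929.6
  [9→15]: (451.5+341.3)/2 × 6 = 2378.4
  [15→16]: (341.3+324.0)/2 × 1 = 332.65
  Sum = 6099.1 ng/mL·h
Extrapolated tail: C_last / k_e = 324.0 / 0.054 = 6000.000
AUC_0→∞ = 6099.1 + 6000.000 = 12099.1 ng/mL·h

AUC = 12100 ng/mL·h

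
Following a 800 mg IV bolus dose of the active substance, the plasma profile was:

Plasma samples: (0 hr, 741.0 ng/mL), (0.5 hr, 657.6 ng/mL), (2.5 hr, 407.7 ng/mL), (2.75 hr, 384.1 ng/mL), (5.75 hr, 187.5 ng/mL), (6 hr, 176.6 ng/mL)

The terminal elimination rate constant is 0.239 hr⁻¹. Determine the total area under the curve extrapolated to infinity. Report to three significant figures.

AUC = 3160 ng/mL·hr

Trapezoidal AUC_0→6:
  [0→0.5]: (741.0+657.6)/2 × 0.5 = 349.65
  [0.5→2.5]: (657.6+407.7)/2 × 2 = 1065.3
  [2.5→2.75]: (407.7+384.1)/2 × 0.25 = 98.975
  [2.75→5.75]: (384.1+187.5)/2 × 3 = 857.4
  [5.75→6]: (187.5+176.6)/2 × 0.25 = 45.5125
  Sum = 2416.8375 ng/mL·hr
Extrapolated tail: C_last / k_e = 176.6 / 0.239 = 738.912
AUC_0→∞ = 2416.8375 + 738.912 = 3155.7495 ng/mL·hr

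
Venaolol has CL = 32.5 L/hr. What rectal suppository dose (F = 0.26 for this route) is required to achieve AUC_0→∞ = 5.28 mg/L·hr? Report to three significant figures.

Dose = CL × AUC_0→∞ / F
     = 32.5 × 5.28 / 0.26 = 660 mg

Dose = 660 mg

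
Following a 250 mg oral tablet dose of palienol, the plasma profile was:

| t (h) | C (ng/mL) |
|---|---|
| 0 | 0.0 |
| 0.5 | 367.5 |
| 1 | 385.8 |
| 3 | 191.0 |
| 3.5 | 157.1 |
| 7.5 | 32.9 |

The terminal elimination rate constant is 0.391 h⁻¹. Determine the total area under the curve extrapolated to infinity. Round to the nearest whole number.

Trapezoidal AUC_0→7.5:
  [0→0.5]: (0.0+367.5)/2 × 0.5 = 91.875
  [0.5→1]: (367.5+385.8)/2 × 0.5 = 188.325
  [1→3]: (385.8+191.0)/2 × 2 = 576.8
  [3→3.5]: (191.0+157.1)/2 × 0.5 = 87.025
  [3.5→7.5]: (157.1+32.9)/2 × 4 = 380.0
  Sum = 1324.025 ng/mL·h
Extrapolated tail: C_last / k_e = 32.9 / 0.391 = 84.143
AUC_0→∞ = 1324.025 + 84.143 = 1408.168 ng/mL·h

AUC = 1408 ng/mL·h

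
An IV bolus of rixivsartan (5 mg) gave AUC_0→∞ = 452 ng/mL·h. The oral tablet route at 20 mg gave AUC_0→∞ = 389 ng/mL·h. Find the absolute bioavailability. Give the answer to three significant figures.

F = (AUC_ev / D_ev) / (AUC_iv / D_iv)
  = (389/20) / (452/5)
  = 19.45 / 90.4 = 0.2152

F = 0.215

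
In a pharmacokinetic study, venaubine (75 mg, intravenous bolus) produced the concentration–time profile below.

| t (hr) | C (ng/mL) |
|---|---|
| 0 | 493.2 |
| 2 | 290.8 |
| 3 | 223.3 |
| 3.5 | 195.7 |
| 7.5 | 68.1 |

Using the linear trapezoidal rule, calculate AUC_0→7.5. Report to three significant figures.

Trapezoidal AUC_0→7.5:
  [0→2]: (493.2+290.8)/2 × 2 = 784.0
  [2→3]: (290.8+223.3)/2 × 1 = 257.05
  [3→3.5]: (223.3+195.7)/2 × 0.5 = 104.75
  [3.5→7.5]: (195.7+68.1)/2 × 4 = 527.6
  Sum = 1673.4 ng/mL·hr

AUC = 1670 ng/mL·hr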